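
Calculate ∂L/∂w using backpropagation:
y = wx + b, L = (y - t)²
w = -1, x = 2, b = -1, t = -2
∂L/∂w = -4

y = wx + b = (-1)(2) + -1 = -3
∂L/∂y = 2(y - t) = 2(-3 - -2) = -2
∂y/∂w = x = 2
∂L/∂w = ∂L/∂y · ∂y/∂w = -2 × 2 = -4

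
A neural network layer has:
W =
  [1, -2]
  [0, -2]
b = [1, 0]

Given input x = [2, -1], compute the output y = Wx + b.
y = [5, 2]

Wx = [1×2 + -2×-1, 0×2 + -2×-1]
   = [4, 2]
y = Wx + b = [4 + 1, 2 + 0] = [5, 2]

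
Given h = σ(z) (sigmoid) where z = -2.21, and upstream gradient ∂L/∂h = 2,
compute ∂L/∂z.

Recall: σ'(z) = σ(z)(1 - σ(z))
∂L/∂z = 0.1782

σ(-2.21) = 0.09886
σ'(-2.21) = σ(-2.21)(1 - σ(-2.21)) = 0.09886 × 0.9011 = 0.08908
∂L/∂z = ∂L/∂h · σ'(z) = 2 × 0.08908 = 0.1782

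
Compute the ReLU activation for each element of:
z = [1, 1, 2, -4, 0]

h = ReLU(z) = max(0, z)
h = [1, 1, 2, 0, 0]

ReLU applied element-wise: max(0,1)=1, max(0,1)=1, max(0,2)=2, max(0,-4)=0, max(0,0)=0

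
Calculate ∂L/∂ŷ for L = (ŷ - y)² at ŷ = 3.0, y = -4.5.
∂L/∂ŷ = 15.0

∂L/∂ŷ = 2(ŷ - y) = 2(3.0 - -4.5) = 2(7.5) = 15.0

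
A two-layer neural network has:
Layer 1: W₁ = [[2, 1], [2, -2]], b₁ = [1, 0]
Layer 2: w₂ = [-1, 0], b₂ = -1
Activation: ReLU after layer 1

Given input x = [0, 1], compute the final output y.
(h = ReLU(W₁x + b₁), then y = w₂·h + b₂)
y = -3

Layer 1 pre-activation: z₁ = [2, -2]
After ReLU: h = [2, 0]
Layer 2 output: y = -1×2 + 0×0 + -1 = -3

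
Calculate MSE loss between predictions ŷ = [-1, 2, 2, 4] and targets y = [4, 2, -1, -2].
MSE = 17.5

MSE = (1/4)((-1-4)² + (2-2)² + (2--1)² + (4--2)²) = (1/4)(25 + 0 + 9 + 36) = 17.5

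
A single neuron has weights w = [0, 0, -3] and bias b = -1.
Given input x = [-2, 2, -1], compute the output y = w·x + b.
y = 2

y = (0)(-2) + (0)(2) + (-3)(-1) + -1 = 2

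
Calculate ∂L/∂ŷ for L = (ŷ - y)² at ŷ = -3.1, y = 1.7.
∂L/∂ŷ = -9.6

∂L/∂ŷ = 2(ŷ - y) = 2(-3.1 - 1.7) = 2(-4.8) = -9.6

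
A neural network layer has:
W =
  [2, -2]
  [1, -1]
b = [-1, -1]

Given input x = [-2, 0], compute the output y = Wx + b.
y = [-5, -3]

Wx = [2×-2 + -2×0, 1×-2 + -1×0]
   = [-4, -2]
y = Wx + b = [-4 + -1, -2 + -1] = [-5, -3]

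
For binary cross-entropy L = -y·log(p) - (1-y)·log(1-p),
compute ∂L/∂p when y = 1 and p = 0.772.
∂L/∂p = -1.295

∂L/∂p = -y/p + (1-y)/(1-p) = -1/0.772 + 0 = -1.295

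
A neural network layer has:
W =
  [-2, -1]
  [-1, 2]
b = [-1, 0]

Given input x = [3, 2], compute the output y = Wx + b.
y = [-9, 1]

Wx = [-2×3 + -1×2, -1×3 + 2×2]
   = [-8, 1]
y = Wx + b = [-8 + -1, 1 + 0] = [-9, 1]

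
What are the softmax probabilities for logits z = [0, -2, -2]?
p = [0.787, 0.1065, 0.1065]

exp(z) = [1, 0.1353, 0.1353]
Sum = 1.271
p = [0.787, 0.1065, 0.1065]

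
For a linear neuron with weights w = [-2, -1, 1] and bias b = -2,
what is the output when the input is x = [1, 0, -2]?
y = -6

y = (-2)(1) + (-1)(0) + (1)(-2) + -2 = -6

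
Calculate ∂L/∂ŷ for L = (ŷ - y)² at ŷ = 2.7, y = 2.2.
∂L/∂ŷ = 1.0

∂L/∂ŷ = 2(ŷ - y) = 2(2.7 - 2.2) = 2(0.5) = 1.0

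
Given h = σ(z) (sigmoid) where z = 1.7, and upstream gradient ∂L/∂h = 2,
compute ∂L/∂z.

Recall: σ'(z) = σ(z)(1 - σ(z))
∂L/∂z = 0.2612

σ(1.7) = 0.8455
σ'(1.7) = σ(1.7)(1 - σ(1.7)) = 0.8455 × 0.1545 = 0.1306
∂L/∂z = ∂L/∂h · σ'(z) = 2 × 0.1306 = 0.2612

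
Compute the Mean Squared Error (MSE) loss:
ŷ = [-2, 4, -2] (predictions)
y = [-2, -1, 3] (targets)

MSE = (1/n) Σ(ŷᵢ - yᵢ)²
MSE = 16.67

MSE = (1/3)((-2--2)² + (4--1)² + (-2-3)²) = (1/3)(0 + 25 + 25) = 16.67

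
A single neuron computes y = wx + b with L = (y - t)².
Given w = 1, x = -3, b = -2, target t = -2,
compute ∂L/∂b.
∂L/∂b = -6

y = wx + b = (1)(-3) + -2 = -5
∂L/∂y = 2(y - t) = 2(-5 - -2) = -6
∂y/∂b = 1
∂L/∂b = ∂L/∂y · ∂y/∂b = -6 × 1 = -6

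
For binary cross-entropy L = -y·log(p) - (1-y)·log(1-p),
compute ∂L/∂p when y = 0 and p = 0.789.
∂L/∂p = 4.739

∂L/∂p = -y/p + (1-y)/(1-p) = 0 + 1/0.211 = 4.739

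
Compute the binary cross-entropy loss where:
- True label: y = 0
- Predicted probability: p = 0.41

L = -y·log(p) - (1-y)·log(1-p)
L = 0.5276

L = -0·log(0.41) - 1·log(0.59) = -log(0.59) = 0.5276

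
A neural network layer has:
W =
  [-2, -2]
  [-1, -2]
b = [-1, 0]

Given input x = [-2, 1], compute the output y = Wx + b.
y = [1, 0]

Wx = [-2×-2 + -2×1, -1×-2 + -2×1]
   = [2, 0]
y = Wx + b = [2 + -1, 0 + 0] = [1, 0]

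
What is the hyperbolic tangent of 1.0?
0.7616

tanh(1.0) = (e^(1.0) - e^(-1.0))/(e^(1.0) + e^(-1.0)) = 0.7616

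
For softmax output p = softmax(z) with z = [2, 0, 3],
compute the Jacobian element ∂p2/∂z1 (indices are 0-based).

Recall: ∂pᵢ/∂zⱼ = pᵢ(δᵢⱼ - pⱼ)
∂p2/∂z1 = -0.02477

p = softmax(z) = [0.2595, 0.03512, 0.7054]
p2 = 0.7054, p1 = 0.03512

∂p2/∂z1 = -p2 × p1 = -0.7054 × 0.03512 = -0.02477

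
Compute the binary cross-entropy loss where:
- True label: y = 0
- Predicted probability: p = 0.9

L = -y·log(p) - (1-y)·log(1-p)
L = 2.303

L = -0·log(0.9) - 1·log(0.1) = -log(0.1) = 2.303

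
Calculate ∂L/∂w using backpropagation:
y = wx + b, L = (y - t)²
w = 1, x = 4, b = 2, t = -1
∂L/∂w = 56

y = wx + b = (1)(4) + 2 = 6
∂L/∂y = 2(y - t) = 2(6 - -1) = 14
∂y/∂w = x = 4
∂L/∂w = ∂L/∂y · ∂y/∂w = 14 × 4 = 56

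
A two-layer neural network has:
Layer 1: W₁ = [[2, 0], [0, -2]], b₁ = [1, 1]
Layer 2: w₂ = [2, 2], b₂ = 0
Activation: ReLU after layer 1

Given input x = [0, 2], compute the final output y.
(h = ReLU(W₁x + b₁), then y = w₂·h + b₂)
y = 2

Layer 1 pre-activation: z₁ = [1, -3]
After ReLU: h = [1, 0]
Layer 2 output: y = 2×1 + 2×0 + 0 = 2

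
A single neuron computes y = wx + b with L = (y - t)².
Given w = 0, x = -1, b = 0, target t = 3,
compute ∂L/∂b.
∂L/∂b = -6

y = wx + b = (0)(-1) + 0 = 0
∂L/∂y = 2(y - t) = 2(0 - 3) = -6
∂y/∂b = 1
∂L/∂b = ∂L/∂y · ∂y/∂b = -6 × 1 = -6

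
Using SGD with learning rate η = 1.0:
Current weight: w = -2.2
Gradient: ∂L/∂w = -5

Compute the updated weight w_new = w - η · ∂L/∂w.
w_new = 2.8

w_new = w - η·∂L/∂w = -2.2 - 1.0×(-5) = -2.2 - (-5) = 2.8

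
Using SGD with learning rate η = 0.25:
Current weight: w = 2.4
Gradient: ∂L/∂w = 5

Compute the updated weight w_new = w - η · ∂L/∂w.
w_new = 1.15

w_new = w - η·∂L/∂w = 2.4 - 0.25×(5) = 2.4 - (1.25) = 1.15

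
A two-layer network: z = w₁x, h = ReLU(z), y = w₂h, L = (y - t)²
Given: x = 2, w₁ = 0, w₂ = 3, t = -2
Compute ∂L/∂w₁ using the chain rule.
∂L/∂w₁ = 0

Forward pass:
z = w₁x = 0×2 = 0
h = ReLU(0) = 0
y = w₂h = 3×0 = 0

Backward pass:
∂L/∂y = 2(y - t) = 2(0 - -2) = 4
∂y/∂h = w₂ = 3
∂h/∂z = 0 (ReLU derivative)
∂z/∂w₁ = x = 2

∂L/∂w₁ = 4 × 3 × 0 × 2 = 0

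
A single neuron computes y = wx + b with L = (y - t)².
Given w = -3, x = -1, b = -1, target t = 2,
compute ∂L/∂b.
∂L/∂b = 0

y = wx + b = (-3)(-1) + -1 = 2
∂L/∂y = 2(y - t) = 2(2 - 2) = 0
∂y/∂b = 1
∂L/∂b = ∂L/∂y · ∂y/∂b = 0 × 1 = 0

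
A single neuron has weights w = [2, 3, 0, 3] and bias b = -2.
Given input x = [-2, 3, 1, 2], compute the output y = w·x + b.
y = 9

y = (2)(-2) + (3)(3) + (0)(1) + (3)(2) + -2 = 9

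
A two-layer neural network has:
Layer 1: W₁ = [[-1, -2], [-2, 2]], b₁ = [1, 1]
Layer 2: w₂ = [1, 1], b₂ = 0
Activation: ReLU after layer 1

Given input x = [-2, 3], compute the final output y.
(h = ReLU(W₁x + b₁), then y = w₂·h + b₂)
y = 11

Layer 1 pre-activation: z₁ = [-3, 11]
After ReLU: h = [0, 11]
Layer 2 output: y = 1×0 + 1×11 + 0 = 11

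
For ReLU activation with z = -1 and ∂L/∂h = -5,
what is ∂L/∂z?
∂L/∂z = 0

h = ReLU(-1) = 0
Since z < 0: ∂h/∂z = 0
∂L/∂z = ∂L/∂h · ∂h/∂z = -5 × 0 = 0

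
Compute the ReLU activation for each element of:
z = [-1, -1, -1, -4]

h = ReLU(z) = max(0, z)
h = [0, 0, 0, 0]

ReLU applied element-wise: max(0,-1)=0, max(0,-1)=0, max(0,-1)=0, max(0,-4)=0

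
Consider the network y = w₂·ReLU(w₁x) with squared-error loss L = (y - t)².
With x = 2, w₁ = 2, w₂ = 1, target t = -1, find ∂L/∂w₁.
∂L/∂w₁ = 20

Forward pass:
z = w₁x = 2×2 = 4
h = ReLU(4) = 4
y = w₂h = 1×4 = 4

Backward pass:
∂L/∂y = 2(y - t) = 2(4 - -1) = 10
∂y/∂h = w₂ = 1
∂h/∂z = 1 (ReLU derivative)
∂z/∂w₁ = x = 2

∂L/∂w₁ = 10 × 1 × 1 × 2 = 20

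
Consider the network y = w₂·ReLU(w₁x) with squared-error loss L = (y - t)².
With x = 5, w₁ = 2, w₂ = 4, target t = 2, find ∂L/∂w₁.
∂L/∂w₁ = 1520

Forward pass:
z = w₁x = 2×5 = 10
h = ReLU(10) = 10
y = w₂h = 4×10 = 40

Backward pass:
∂L/∂y = 2(y - t) = 2(40 - 2) = 76
∂y/∂h = w₂ = 4
∂h/∂z = 1 (ReLU derivative)
∂z/∂w₁ = x = 5

∂L/∂w₁ = 76 × 4 × 1 × 5 = 1520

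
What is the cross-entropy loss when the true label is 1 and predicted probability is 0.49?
L = 0.7133

L = -1·log(0.49) - 0·log(0.51) = -log(0.49) = 0.7133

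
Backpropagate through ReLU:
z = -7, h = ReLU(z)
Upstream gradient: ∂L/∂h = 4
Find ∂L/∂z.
∂L/∂z = 0

h = ReLU(-7) = 0
Since z < 0: ∂h/∂z = 0
∂L/∂z = ∂L/∂h · ∂h/∂z = 4 × 0 = 0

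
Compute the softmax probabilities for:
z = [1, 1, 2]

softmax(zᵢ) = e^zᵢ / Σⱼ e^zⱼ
p = [0.2119, 0.2119, 0.5761]

exp(z) = [2.718, 2.718, 7.389]
Sum = 12.83
p = [0.2119, 0.2119, 0.5761]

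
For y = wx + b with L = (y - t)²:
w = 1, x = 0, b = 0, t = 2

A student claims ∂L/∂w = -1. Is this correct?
Incorrect

y = (1)(0) + 0 = 0
∂L/∂y = 2(y - t) = 2(0 - 2) = -4
∂y/∂w = x = 0
∂L/∂w = -4 × 0 = 0

Claimed value: -1
Incorrect: The correct gradient is 0.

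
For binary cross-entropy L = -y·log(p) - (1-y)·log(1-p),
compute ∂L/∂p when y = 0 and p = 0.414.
∂L/∂p = 1.706

∂L/∂p = -y/p + (1-y)/(1-p) = 0 + 1/0.586 = 1.706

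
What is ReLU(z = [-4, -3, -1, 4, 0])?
h = [0, 0, 0, 4, 0]

ReLU applied element-wise: max(0,-4)=0, max(0,-3)=0, max(0,-1)=0, max(0,4)=4, max(0,0)=0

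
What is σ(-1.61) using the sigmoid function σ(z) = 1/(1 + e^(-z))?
0.1666

sigmoid(-1.61) = 1/(1 + e^(1.61)) = 1/(1 + 5.003) = 0.1666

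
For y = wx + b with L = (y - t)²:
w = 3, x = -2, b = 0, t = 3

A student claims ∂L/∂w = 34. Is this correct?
Incorrect

y = (3)(-2) + 0 = -6
∂L/∂y = 2(y - t) = 2(-6 - 3) = -18
∂y/∂w = x = -2
∂L/∂w = -18 × -2 = 36

Claimed value: 34
Incorrect: The correct gradient is 36.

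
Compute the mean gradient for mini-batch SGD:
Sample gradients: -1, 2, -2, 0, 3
Average gradient = 0.4

Average = (1/5)(-1 + 2 + -2 + 0 + 3) = 2/5 = 0.4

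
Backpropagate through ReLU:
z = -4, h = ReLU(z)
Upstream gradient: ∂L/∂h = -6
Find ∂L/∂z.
∂L/∂z = 0

h = ReLU(-4) = 0
Since z < 0: ∂h/∂z = 0
∂L/∂z = ∂L/∂h · ∂h/∂z = -6 × 0 = 0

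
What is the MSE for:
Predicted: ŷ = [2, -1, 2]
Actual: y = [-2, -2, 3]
MSE = 6

MSE = (1/3)((2--2)² + (-1--2)² + (2-3)²) = (1/3)(16 + 1 + 1) = 6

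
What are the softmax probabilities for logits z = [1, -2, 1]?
p = [0.4879, 0.0243, 0.4879]

exp(z) = [2.718, 0.1353, 2.718]
Sum = 5.572
p = [0.4879, 0.0243, 0.4879]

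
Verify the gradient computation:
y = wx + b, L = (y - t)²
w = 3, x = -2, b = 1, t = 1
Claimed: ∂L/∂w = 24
Correct

y = (3)(-2) + 1 = -5
∂L/∂y = 2(y - t) = 2(-5 - 1) = -12
∂y/∂w = x = -2
∂L/∂w = -12 × -2 = 24

Claimed value: 24
Correct: The correct gradient is 24.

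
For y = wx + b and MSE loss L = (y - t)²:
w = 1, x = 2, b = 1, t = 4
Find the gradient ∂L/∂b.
∂L/∂b = -2

y = wx + b = (1)(2) + 1 = 3
∂L/∂y = 2(y - t) = 2(3 - 4) = -2
∂y/∂b = 1
∂L/∂b = ∂L/∂y · ∂y/∂b = -2 × 1 = -2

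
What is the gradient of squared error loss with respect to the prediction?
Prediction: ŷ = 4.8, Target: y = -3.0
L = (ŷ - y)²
∂L/∂ŷ = 15.6

∂L/∂ŷ = 2(ŷ - y) = 2(4.8 - -3.0) = 2(7.8) = 15.6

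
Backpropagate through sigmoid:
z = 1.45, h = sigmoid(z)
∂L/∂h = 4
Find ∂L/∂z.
∂L/∂z = 0.6156

σ(1.45) = 0.81
σ'(1.45) = σ(1.45)(1 - σ(1.45)) = 0.81 × 0.19 = 0.1539
∂L/∂z = ∂L/∂h · σ'(z) = 4 × 0.1539 = 0.6156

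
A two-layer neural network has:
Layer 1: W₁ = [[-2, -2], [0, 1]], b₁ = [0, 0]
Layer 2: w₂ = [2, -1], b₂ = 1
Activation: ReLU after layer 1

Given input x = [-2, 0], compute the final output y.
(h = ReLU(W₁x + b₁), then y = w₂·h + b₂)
y = 9

Layer 1 pre-activation: z₁ = [4, 0]
After ReLU: h = [4, 0]
Layer 2 output: y = 2×4 + -1×0 + 1 = 9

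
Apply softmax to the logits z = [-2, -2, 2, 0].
p = [0.0156, 0.0156, 0.8533, 0.1155]

exp(z) = [0.1353, 0.1353, 7.389, 1]
Sum = 8.66
p = [0.0156, 0.0156, 0.8533, 0.1155]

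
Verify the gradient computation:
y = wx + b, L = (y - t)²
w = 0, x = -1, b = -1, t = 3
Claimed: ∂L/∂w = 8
Correct

y = (0)(-1) + -1 = -1
∂L/∂y = 2(y - t) = 2(-1 - 3) = -8
∂y/∂w = x = -1
∂L/∂w = -8 × -1 = 8

Claimed value: 8
Correct: The correct gradient is 8.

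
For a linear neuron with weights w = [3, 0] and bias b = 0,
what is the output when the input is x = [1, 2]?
y = 3

y = (3)(1) + (0)(2) + 0 = 3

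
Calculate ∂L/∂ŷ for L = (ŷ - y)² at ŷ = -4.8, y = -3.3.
∂L/∂ŷ = -3.0

∂L/∂ŷ = 2(ŷ - y) = 2(-4.8 - -3.3) = 2(-1.5) = -3.0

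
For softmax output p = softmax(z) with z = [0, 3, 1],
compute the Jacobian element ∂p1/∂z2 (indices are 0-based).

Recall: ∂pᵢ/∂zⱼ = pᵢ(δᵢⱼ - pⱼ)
∂p1/∂z2 = -0.09636

p = softmax(z) = [0.04201, 0.8438, 0.1142]
p1 = 0.8438, p2 = 0.1142

∂p1/∂z2 = -p1 × p2 = -0.8438 × 0.1142 = -0.09636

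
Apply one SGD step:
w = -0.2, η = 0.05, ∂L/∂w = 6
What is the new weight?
w_new = -0.5

w_new = w - η·∂L/∂w = -0.2 - 0.05×(6) = -0.2 - (0.3) = -0.5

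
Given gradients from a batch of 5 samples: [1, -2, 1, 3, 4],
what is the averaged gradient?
Average gradient = 1.4

Average = (1/5)(1 + -2 + 1 + 3 + 4) = 7/5 = 1.4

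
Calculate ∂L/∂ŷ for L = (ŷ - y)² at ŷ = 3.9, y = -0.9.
∂L/∂ŷ = 9.6

∂L/∂ŷ = 2(ŷ - y) = 2(3.9 - -0.9) = 2(4.8) = 9.6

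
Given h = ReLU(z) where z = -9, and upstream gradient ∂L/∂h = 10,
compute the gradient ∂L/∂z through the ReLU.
∂L/∂z = 0

h = ReLU(-9) = 0
Since z < 0: ∂h/∂z = 0
∂L/∂z = ∂L/∂h · ∂h/∂z = 10 × 0 = 0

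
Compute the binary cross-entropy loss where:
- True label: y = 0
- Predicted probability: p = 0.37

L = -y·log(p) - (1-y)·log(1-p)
L = 0.462

L = -0·log(0.37) - 1·log(0.63) = -log(0.63) = 0.462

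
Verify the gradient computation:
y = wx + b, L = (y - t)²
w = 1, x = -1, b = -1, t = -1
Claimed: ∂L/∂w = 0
Incorrect

y = (1)(-1) + -1 = -2
∂L/∂y = 2(y - t) = 2(-2 - -1) = -2
∂y/∂w = x = -1
∂L/∂w = -2 × -1 = 2

Claimed value: 0
Incorrect: The correct gradient is 2.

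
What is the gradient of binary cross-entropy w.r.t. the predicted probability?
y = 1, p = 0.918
∂L/∂p = -1.089

∂L/∂p = -y/p + (1-y)/(1-p) = -1/0.918 + 0 = -1.089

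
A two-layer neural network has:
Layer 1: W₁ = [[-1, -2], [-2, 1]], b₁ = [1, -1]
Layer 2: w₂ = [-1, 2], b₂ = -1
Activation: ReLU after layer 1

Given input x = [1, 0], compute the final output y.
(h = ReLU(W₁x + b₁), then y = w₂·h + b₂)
y = -1

Layer 1 pre-activation: z₁ = [0, -3]
After ReLU: h = [0, 0]
Layer 2 output: y = -1×0 + 2×0 + -1 = -1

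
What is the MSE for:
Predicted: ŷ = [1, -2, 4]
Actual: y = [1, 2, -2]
MSE = 17.33

MSE = (1/3)((1-1)² + (-2-2)² + (4--2)²) = (1/3)(0 + 16 + 36) = 17.33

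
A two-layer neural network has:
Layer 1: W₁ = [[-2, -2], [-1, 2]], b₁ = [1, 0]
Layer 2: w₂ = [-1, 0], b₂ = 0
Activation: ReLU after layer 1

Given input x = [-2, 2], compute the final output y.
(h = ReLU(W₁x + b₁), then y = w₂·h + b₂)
y = -1

Layer 1 pre-activation: z₁ = [1, 6]
After ReLU: h = [1, 6]
Layer 2 output: y = -1×1 + 0×6 + 0 = -1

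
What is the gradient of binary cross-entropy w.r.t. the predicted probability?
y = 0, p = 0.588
∂L/∂p = 2.427

∂L/∂p = -y/p + (1-y)/(1-p) = 0 + 1/0.412 = 2.427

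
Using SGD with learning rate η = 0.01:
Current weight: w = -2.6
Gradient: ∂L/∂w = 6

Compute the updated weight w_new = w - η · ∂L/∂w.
w_new = -2.66

w_new = w - η·∂L/∂w = -2.6 - 0.01×(6) = -2.6 - (0.06) = -2.66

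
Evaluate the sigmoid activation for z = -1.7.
0.1545

sigmoid(-1.7) = 1/(1 + e^(1.7)) = 1/(1 + 5.474) = 0.1545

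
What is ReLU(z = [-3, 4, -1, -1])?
h = [0, 4, 0, 0]

ReLU applied element-wise: max(0,-3)=0, max(0,4)=4, max(0,-1)=0, max(0,-1)=0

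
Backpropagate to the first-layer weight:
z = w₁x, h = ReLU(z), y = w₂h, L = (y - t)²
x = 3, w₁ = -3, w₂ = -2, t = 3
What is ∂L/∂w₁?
∂L/∂w₁ = 0

Forward pass:
z = w₁x = -3×3 = -9
h = ReLU(-9) = 0
y = w₂h = -2×0 = 0

Backward pass:
∂L/∂y = 2(y - t) = 2(0 - 3) = -6
∂y/∂h = w₂ = -2
∂h/∂z = 0 (ReLU derivative)
∂z/∂w₁ = x = 3

∂L/∂w₁ = -6 × -2 × 0 × 3 = 0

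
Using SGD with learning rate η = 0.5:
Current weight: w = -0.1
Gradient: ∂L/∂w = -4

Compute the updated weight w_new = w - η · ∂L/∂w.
w_new = 1.9

w_new = w - η·∂L/∂w = -0.1 - 0.5×(-4) = -0.1 - (-2) = 1.9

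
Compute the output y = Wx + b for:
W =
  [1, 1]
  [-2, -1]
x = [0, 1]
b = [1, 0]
y = [2, -1]

Wx = [1×0 + 1×1, -2×0 + -1×1]
   = [1, -1]
y = Wx + b = [1 + 1, -1 + 0] = [2, -1]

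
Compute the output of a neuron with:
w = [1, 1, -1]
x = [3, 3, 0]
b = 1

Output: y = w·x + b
y = 7

y = (1)(3) + (1)(3) + (-1)(0) + 1 = 7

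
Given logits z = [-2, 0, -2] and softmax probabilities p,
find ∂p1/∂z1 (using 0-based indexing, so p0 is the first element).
∂p1/∂z1 = 0.1676

p = softmax(z) = [0.1065, 0.787, 0.1065]
p1 = 0.787

∂p1/∂z1 = p1(1 - p1) = 0.787 × (1 - 0.787) = 0.1676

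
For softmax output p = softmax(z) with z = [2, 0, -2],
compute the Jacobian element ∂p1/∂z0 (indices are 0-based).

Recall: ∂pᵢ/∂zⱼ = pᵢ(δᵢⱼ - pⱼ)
∂p1/∂z0 = -0.1017

p = softmax(z) = [0.8668, 0.1173, 0.01588]
p1 = 0.1173, p0 = 0.8668

∂p1/∂z0 = -p1 × p0 = -0.1173 × 0.8668 = -0.1017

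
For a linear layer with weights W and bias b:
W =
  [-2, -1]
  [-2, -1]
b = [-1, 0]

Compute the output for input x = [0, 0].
y = [-1, 0]

Wx = [-2×0 + -1×0, -2×0 + -1×0]
   = [0, 0]
y = Wx + b = [0 + -1, 0 + 0] = [-1, 0]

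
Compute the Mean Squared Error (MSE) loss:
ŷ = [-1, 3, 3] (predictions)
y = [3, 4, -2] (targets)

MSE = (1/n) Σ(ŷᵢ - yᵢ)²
MSE = 14

MSE = (1/3)((-1-3)² + (3-4)² + (3--2)²) = (1/3)(16 + 1 + 25) = 14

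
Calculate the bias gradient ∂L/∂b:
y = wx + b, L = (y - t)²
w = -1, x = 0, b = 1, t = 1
∂L/∂b = 0

y = wx + b = (-1)(0) + 1 = 1
∂L/∂y = 2(y - t) = 2(1 - 1) = 0
∂y/∂b = 1
∂L/∂b = ∂L/∂y · ∂y/∂b = 0 × 1 = 0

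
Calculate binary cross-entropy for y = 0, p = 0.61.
L = 0.9416

L = -0·log(0.61) - 1·log(0.39) = -log(0.39) = 0.9416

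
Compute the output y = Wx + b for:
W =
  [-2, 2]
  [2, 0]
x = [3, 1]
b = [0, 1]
y = [-4, 7]

Wx = [-2×3 + 2×1, 2×3 + 0×1]
   = [-4, 6]
y = Wx + b = [-4 + 0, 6 + 1] = [-4, 7]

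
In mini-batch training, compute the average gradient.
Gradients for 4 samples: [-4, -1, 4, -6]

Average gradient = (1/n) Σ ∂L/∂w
Average gradient = -1.75

Average = (1/4)(-4 + -1 + 4 + -6) = -7/4 = -1.75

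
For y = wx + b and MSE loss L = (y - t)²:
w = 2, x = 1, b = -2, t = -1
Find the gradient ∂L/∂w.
∂L/∂w = 2

y = wx + b = (2)(1) + -2 = 0
∂L/∂y = 2(y - t) = 2(0 - -1) = 2
∂y/∂w = x = 1
∂L/∂w = ∂L/∂y · ∂y/∂w = 2 × 1 = 2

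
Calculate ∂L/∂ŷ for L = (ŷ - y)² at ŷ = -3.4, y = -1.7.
∂L/∂ŷ = -3.4

∂L/∂ŷ = 2(ŷ - y) = 2(-3.4 - -1.7) = 2(-1.7) = -3.4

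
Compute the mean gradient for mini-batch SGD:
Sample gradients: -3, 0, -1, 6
Average gradient = 0.5

Average = (1/4)(-3 + 0 + -1 + 6) = 2/4 = 0.5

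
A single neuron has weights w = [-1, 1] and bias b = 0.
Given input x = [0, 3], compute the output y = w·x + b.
y = 3

y = (-1)(0) + (1)(3) + 0 = 3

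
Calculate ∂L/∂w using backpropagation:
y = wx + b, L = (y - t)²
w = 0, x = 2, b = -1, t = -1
∂L/∂w = 0

y = wx + b = (0)(2) + -1 = -1
∂L/∂y = 2(y - t) = 2(-1 - -1) = 0
∂y/∂w = x = 2
∂L/∂w = ∂L/∂y · ∂y/∂w = 0 × 2 = 0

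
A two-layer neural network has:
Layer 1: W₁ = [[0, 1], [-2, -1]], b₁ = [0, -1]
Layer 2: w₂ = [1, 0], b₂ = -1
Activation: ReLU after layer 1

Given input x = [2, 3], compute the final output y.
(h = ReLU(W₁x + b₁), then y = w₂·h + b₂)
y = 2

Layer 1 pre-activation: z₁ = [3, -8]
After ReLU: h = [3, 0]
Layer 2 output: y = 1×3 + 0×0 + -1 = 2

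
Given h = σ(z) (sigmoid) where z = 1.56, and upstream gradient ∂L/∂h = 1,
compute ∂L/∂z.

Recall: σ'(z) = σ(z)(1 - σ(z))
∂L/∂z = 0.1435

σ(1.56) = 0.8264
σ'(1.56) = σ(1.56)(1 - σ(1.56)) = 0.8264 × 0.1736 = 0.1435
∂L/∂z = ∂L/∂h · σ'(z) = 1 × 0.1435 = 0.1435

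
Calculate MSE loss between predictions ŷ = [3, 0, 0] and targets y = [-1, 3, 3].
MSE = 11.33

MSE = (1/3)((3--1)² + (0-3)² + (0-3)²) = (1/3)(16 + 9 + 9) = 11.33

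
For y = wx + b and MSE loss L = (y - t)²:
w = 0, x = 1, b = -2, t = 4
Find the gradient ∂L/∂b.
∂L/∂b = -12

y = wx + b = (0)(1) + -2 = -2
∂L/∂y = 2(y - t) = 2(-2 - 4) = -12
∂y/∂b = 1
∂L/∂b = ∂L/∂y · ∂y/∂b = -12 × 1 = -12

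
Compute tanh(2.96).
0.9946

tanh(2.96) = (e^(2.96) - e^(-2.96))/(e^(2.96) + e^(-2.96)) = 0.9946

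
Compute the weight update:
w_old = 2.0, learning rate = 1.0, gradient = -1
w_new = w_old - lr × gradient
w_new = 3

w_new = w - η·∂L/∂w = 2.0 - 1.0×(-1) = 2.0 - (-1) = 3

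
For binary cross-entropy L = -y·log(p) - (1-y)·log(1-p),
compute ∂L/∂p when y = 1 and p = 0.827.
∂L/∂p = -1.209

∂L/∂p = -y/p + (1-y)/(1-p) = -1/0.827 + 0 = -1.209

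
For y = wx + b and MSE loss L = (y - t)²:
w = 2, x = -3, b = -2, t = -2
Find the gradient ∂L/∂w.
∂L/∂w = 36

y = wx + b = (2)(-3) + -2 = -8
∂L/∂y = 2(y - t) = 2(-8 - -2) = -12
∂y/∂w = x = -3
∂L/∂w = ∂L/∂y · ∂y/∂w = -12 × -3 = 36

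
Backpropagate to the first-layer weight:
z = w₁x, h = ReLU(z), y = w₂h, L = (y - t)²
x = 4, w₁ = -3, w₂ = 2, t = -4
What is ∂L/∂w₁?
∂L/∂w₁ = 0

Forward pass:
z = w₁x = -3×4 = -12
h = ReLU(-12) = 0
y = w₂h = 2×0 = 0

Backward pass:
∂L/∂y = 2(y - t) = 2(0 - -4) = 8
∂y/∂h = w₂ = 2
∂h/∂z = 0 (ReLU derivative)
∂z/∂w₁ = x = 4

∂L/∂w₁ = 8 × 2 × 0 × 4 = 0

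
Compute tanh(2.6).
0.989

tanh(2.6) = (e^(2.6) - e^(-2.6))/(e^(2.6) + e^(-2.6)) = 0.989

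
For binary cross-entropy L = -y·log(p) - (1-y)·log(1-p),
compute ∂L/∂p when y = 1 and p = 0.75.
∂L/∂p = -1.333

∂L/∂p = -y/p + (1-y)/(1-p) = -1/0.75 + 0 = -1.333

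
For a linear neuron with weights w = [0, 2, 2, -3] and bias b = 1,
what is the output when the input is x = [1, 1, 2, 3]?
y = -2

y = (0)(1) + (2)(1) + (2)(2) + (-3)(3) + 1 = -2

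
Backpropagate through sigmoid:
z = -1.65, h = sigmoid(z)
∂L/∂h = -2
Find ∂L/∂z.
∂L/∂z = -0.2703

σ(-1.65) = 0.1611
σ'(-1.65) = σ(-1.65)(1 - σ(-1.65)) = 0.1611 × 0.8389 = 0.1352
∂L/∂z = ∂L/∂h · σ'(z) = -2 × 0.1352 = -0.2703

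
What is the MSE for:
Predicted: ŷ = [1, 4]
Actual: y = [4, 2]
MSE = 6.5

MSE = (1/2)((1-4)² + (4-2)²) = (1/2)(9 + 4) = 6.5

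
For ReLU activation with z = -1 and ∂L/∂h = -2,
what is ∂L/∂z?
∂L/∂z = 0

h = ReLU(-1) = 0
Since z < 0: ∂h/∂z = 0
∂L/∂z = ∂L/∂h · ∂h/∂z = -2 × 0 = 0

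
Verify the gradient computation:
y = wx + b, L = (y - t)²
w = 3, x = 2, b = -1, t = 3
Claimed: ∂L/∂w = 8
Correct

y = (3)(2) + -1 = 5
∂L/∂y = 2(y - t) = 2(5 - 3) = 4
∂y/∂w = x = 2
∂L/∂w = 4 × 2 = 8

Claimed value: 8
Correct: The correct gradient is 8.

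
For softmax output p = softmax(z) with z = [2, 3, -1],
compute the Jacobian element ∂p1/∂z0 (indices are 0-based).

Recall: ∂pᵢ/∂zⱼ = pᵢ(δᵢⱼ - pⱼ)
∂p1/∂z0 = -0.1915

p = softmax(z) = [0.2654, 0.7214, 0.01321]
p1 = 0.7214, p0 = 0.2654

∂p1/∂z0 = -p1 × p0 = -0.7214 × 0.2654 = -0.1915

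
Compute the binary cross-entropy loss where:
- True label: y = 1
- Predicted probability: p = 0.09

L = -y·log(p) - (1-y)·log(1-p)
L = 2.408

L = -1·log(0.09) - 0·log(0.91) = -log(0.09) = 2.408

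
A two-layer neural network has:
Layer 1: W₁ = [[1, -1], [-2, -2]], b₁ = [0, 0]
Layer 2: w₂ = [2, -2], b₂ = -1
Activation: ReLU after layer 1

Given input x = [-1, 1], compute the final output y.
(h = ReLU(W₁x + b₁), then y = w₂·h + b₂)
y = -1

Layer 1 pre-activation: z₁ = [-2, 0]
After ReLU: h = [0, 0]
Layer 2 output: y = 2×0 + -2×0 + -1 = -1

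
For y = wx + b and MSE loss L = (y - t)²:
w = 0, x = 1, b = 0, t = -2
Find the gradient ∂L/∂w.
∂L/∂w = 4

y = wx + b = (0)(1) + 0 = 0
∂L/∂y = 2(y - t) = 2(0 - -2) = 4
∂y/∂w = x = 1
∂L/∂w = ∂L/∂y · ∂y/∂w = 4 × 1 = 4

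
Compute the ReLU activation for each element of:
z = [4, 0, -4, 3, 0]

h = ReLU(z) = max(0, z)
h = [4, 0, 0, 3, 0]

ReLU applied element-wise: max(0,4)=4, max(0,0)=0, max(0,-4)=0, max(0,3)=3, max(0,0)=0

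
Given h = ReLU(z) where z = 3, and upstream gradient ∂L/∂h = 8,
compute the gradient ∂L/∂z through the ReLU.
∂L/∂z = 8

h = ReLU(3) = 3
Since z > 0: ∂h/∂z = 1
∂L/∂z = ∂L/∂h · ∂h/∂z = 8 × 1 = 8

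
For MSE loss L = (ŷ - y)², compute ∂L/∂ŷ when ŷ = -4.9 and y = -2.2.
∂L/∂ŷ = -5.4

∂L/∂ŷ = 2(ŷ - y) = 2(-4.9 - -2.2) = 2(-2.7) = -5.4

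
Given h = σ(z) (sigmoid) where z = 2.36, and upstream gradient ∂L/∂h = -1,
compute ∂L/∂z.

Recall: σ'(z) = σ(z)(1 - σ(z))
∂L/∂z = -0.07883

σ(2.36) = 0.9137
σ'(2.36) = σ(2.36)(1 - σ(2.36)) = 0.9137 × 0.08627 = 0.07883
∂L/∂z = ∂L/∂h · σ'(z) = -1 × 0.07883 = -0.07883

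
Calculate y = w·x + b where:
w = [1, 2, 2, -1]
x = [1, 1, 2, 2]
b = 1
y = 6

y = (1)(1) + (2)(1) + (2)(2) + (-1)(2) + 1 = 6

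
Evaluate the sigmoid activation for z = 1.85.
0.8641

sigmoid(1.85) = 1/(1 + e^(-1.85)) = 1/(1 + 0.1572) = 0.8641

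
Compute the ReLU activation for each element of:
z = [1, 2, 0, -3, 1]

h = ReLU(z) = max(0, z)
h = [1, 2, 0, 0, 1]

ReLU applied element-wise: max(0,1)=1, max(0,2)=2, max(0,0)=0, max(0,-3)=0, max(0,1)=1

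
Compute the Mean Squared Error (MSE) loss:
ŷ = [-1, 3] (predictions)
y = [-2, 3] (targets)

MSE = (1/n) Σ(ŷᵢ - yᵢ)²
MSE = 0.5

MSE = (1/2)((-1--2)² + (3-3)²) = (1/2)(1 + 0) = 0.5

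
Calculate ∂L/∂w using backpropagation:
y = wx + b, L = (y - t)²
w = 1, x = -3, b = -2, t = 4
∂L/∂w = 54

y = wx + b = (1)(-3) + -2 = -5
∂L/∂y = 2(y - t) = 2(-5 - 4) = -18
∂y/∂w = x = -3
∂L/∂w = ∂L/∂y · ∂y/∂w = -18 × -3 = 54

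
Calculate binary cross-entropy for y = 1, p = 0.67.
L = 0.4005

L = -1·log(0.67) - 0·log(0.33) = -log(0.67) = 0.4005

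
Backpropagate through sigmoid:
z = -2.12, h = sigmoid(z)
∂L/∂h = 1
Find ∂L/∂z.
∂L/∂z = 0.09568

σ(-2.12) = 0.1072
σ'(-2.12) = σ(-2.12)(1 - σ(-2.12)) = 0.1072 × 0.8928 = 0.09568
∂L/∂z = ∂L/∂h · σ'(z) = 1 × 0.09568 = 0.09568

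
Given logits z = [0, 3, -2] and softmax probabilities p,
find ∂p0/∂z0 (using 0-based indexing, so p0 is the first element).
∂p0/∂z0 = 0.0449

p = softmax(z) = [0.04712, 0.9465, 0.006377]
p0 = 0.04712

∂p0/∂z0 = p0(1 - p0) = 0.04712 × (1 - 0.04712) = 0.0449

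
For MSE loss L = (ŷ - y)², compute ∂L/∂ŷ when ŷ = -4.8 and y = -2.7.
∂L/∂ŷ = -4.2

∂L/∂ŷ = 2(ŷ - y) = 2(-4.8 - -2.7) = 2(-2.1) = -4.2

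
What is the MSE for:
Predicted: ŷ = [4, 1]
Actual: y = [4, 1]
MSE = 0

MSE = (1/2)((4-4)² + (1-1)²) = (1/2)(0 + 0) = 0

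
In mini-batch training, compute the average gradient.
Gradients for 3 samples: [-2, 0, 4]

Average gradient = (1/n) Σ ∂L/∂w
Average gradient = 0.6667

Average = (1/3)(-2 + 0 + 4) = 2/3 = 0.6667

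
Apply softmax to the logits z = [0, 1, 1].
p = [0.1554, 0.4223, 0.4223]

exp(z) = [1, 2.718, 2.718]
Sum = 6.437
p = [0.1554, 0.4223, 0.4223]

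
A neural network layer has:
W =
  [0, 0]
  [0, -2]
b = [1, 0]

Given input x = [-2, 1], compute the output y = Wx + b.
y = [1, -2]

Wx = [0×-2 + 0×1, 0×-2 + -2×1]
   = [0, -2]
y = Wx + b = [0 + 1, -2 + 0] = [1, -2]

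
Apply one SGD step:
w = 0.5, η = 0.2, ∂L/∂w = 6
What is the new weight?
w_new = -0.7

w_new = w - η·∂L/∂w = 0.5 - 0.2×(6) = 0.5 - (1.2) = -0.7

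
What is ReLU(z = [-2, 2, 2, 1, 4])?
h = [0, 2, 2, 1, 4]

ReLU applied element-wise: max(0,-2)=0, max(0,2)=2, max(0,2)=2, max(0,1)=1, max(0,4)=4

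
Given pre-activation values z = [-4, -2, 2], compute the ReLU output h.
h = [0, 0, 2]

ReLU applied element-wise: max(0,-4)=0, max(0,-2)=0, max(0,2)=2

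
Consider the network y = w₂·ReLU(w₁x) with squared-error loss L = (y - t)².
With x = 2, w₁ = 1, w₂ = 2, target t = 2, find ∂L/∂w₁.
∂L/∂w₁ = 16

Forward pass:
z = w₁x = 1×2 = 2
h = ReLU(2) = 2
y = w₂h = 2×2 = 4

Backward pass:
∂L/∂y = 2(y - t) = 2(4 - 2) = 4
∂y/∂h = w₂ = 2
∂h/∂z = 1 (ReLU derivative)
∂z/∂w₁ = x = 2

∂L/∂w₁ = 4 × 2 × 1 × 2 = 16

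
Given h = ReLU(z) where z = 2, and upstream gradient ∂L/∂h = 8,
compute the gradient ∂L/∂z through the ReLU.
∂L/∂z = 8

h = ReLU(2) = 2
Since z > 0: ∂h/∂z = 1
∂L/∂z = ∂L/∂h · ∂h/∂z = 8 × 1 = 8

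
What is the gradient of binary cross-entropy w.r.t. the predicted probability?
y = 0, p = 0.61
∂L/∂p = 2.564

∂L/∂p = -y/p + (1-y)/(1-p) = 0 + 1/0.39 = 2.564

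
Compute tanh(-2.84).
-0.9932

tanh(-2.84) = (e^(-2.84) - e^(2.84))/(e^(-2.84) + e^(2.84)) = -0.9932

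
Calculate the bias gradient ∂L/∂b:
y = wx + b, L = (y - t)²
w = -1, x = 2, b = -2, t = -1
∂L/∂b = -6

y = wx + b = (-1)(2) + -2 = -4
∂L/∂y = 2(y - t) = 2(-4 - -1) = -6
∂y/∂b = 1
∂L/∂b = ∂L/∂y · ∂y/∂b = -6 × 1 = -6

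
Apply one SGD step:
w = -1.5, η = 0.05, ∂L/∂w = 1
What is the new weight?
w_new = -1.55

w_new = w - η·∂L/∂w = -1.5 - 0.05×(1) = -1.5 - (0.05) = -1.55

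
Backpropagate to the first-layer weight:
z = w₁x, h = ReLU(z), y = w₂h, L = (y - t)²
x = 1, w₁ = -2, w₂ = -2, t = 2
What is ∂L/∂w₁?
∂L/∂w₁ = 0

Forward pass:
z = w₁x = -2×1 = -2
h = ReLU(-2) = 0
y = w₂h = -2×0 = 0

Backward pass:
∂L/∂y = 2(y - t) = 2(0 - 2) = -4
∂y/∂h = w₂ = -2
∂h/∂z = 0 (ReLU derivative)
∂z/∂w₁ = x = 1

∂L/∂w₁ = -4 × -2 × 0 × 1 = 0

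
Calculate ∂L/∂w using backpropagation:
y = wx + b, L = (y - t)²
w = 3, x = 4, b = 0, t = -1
∂L/∂w = 104

y = wx + b = (3)(4) + 0 = 12
∂L/∂y = 2(y - t) = 2(12 - -1) = 26
∂y/∂w = x = 4
∂L/∂w = ∂L/∂y · ∂y/∂w = 26 × 4 = 104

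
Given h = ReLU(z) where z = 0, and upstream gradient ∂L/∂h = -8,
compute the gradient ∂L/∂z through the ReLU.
∂L/∂z = 0

h = ReLU(0) = 0
At z = 0: ∂h/∂z = 0 (by convention)
∂L/∂z = ∂L/∂h · ∂h/∂z = -8 × 0 = 0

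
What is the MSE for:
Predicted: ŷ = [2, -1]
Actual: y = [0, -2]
MSE = 2.5

MSE = (1/2)((2-0)² + (-1--2)²) = (1/2)(4 + 1) = 2.5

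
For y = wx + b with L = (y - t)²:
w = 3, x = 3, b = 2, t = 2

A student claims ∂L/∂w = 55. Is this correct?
Incorrect

y = (3)(3) + 2 = 11
∂L/∂y = 2(y - t) = 2(11 - 2) = 18
∂y/∂w = x = 3
∂L/∂w = 18 × 3 = 54

Claimed value: 55
Incorrect: The correct gradient is 54.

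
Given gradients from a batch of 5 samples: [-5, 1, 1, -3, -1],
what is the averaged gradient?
Average gradient = -1.4

Average = (1/5)(-5 + 1 + 1 + -3 + -1) = -7/5 = -1.4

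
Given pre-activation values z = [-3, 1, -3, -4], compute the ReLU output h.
h = [0, 1, 0, 0]

ReLU applied element-wise: max(0,-3)=0, max(0,1)=1, max(0,-3)=0, max(0,-4)=0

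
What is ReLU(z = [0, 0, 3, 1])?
h = [0, 0, 3, 1]

ReLU applied element-wise: max(0,0)=0, max(0,0)=0, max(0,3)=3, max(0,1)=1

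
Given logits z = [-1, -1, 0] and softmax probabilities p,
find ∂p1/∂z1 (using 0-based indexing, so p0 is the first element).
∂p1/∂z1 = 0.167

p = softmax(z) = [0.2119, 0.2119, 0.5761]
p1 = 0.2119

∂p1/∂z1 = p1(1 - p1) = 0.2119 × (1 - 0.2119) = 0.167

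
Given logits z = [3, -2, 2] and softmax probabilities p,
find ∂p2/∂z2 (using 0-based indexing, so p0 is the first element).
∂p2/∂z2 = 0.196

p = softmax(z) = [0.7275, 0.004902, 0.2676]
p2 = 0.2676

∂p2/∂z2 = p2(1 - p2) = 0.2676 × (1 - 0.2676) = 0.196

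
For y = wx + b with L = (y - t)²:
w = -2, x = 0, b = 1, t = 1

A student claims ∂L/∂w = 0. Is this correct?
Correct

y = (-2)(0) + 1 = 1
∂L/∂y = 2(y - t) = 2(1 - 1) = 0
∂y/∂w = x = 0
∂L/∂w = 0 × 0 = 0

Claimed value: 0
Correct: The correct gradient is 0.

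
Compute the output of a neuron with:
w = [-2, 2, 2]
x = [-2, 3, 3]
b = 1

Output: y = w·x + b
y = 17

y = (-2)(-2) + (2)(3) + (2)(3) + 1 = 17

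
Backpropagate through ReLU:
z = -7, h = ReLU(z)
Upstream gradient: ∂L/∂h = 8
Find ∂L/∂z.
∂L/∂z = 0

h = ReLU(-7) = 0
Since z < 0: ∂h/∂z = 0
∂L/∂z = ∂L/∂h · ∂h/∂z = 8 × 0 = 0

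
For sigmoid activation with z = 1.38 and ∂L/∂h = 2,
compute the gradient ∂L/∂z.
∂L/∂z = 0.3212

σ(1.38) = 0.799
σ'(1.38) = σ(1.38)(1 - σ(1.38)) = 0.799 × 0.201 = 0.1606
∂L/∂z = ∂L/∂h · σ'(z) = 2 × 0.1606 = 0.3212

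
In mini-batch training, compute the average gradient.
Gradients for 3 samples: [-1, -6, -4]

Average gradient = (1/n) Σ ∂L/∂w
Average gradient = -3.667

Average = (1/3)(-1 + -6 + -4) = -11/3 = -3.667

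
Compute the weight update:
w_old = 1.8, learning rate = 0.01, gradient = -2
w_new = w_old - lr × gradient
w_new = 1.82

w_new = w - η·∂L/∂w = 1.8 - 0.01×(-2) = 1.8 - (-0.02) = 1.82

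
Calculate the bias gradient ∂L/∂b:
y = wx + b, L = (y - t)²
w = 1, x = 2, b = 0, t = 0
∂L/∂b = 4

y = wx + b = (1)(2) + 0 = 2
∂L/∂y = 2(y - t) = 2(2 - 0) = 4
∂y/∂b = 1
∂L/∂b = ∂L/∂y · ∂y/∂b = 4 × 1 = 4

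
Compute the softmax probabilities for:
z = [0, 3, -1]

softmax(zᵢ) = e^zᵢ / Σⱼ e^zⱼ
p = [0.0466, 0.9362, 0.0171]

exp(z) = [1, 20.09, 0.3679]
Sum = 21.45
p = [0.0466, 0.9362, 0.0171]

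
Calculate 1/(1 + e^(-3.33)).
0.9654

sigmoid(3.33) = 1/(1 + e^(-3.33)) = 1/(1 + 0.03579) = 0.9654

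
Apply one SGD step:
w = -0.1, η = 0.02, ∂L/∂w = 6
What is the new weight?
w_new = -0.22

w_new = w - η·∂L/∂w = -0.1 - 0.02×(6) = -0.1 - (0.12) = -0.22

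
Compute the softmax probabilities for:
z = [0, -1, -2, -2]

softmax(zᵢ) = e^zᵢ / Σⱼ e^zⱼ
p = [0.6103, 0.2245, 0.0826, 0.0826]

exp(z) = [1, 0.3679, 0.1353, 0.1353]
Sum = 1.639
p = [0.6103, 0.2245, 0.0826, 0.0826]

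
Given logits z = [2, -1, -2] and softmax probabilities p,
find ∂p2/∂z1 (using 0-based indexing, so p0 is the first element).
∂p2/∂z1 = -0.0007993

p = softmax(z) = [0.9362, 0.04661, 0.01715]
p2 = 0.01715, p1 = 0.04661

∂p2/∂z1 = -p2 × p1 = -0.01715 × 0.04661 = -0.0007993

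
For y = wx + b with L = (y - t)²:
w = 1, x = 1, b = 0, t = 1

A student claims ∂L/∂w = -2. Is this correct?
Incorrect

y = (1)(1) + 0 = 1
∂L/∂y = 2(y - t) = 2(1 - 1) = 0
∂y/∂w = x = 1
∂L/∂w = 0 × 1 = 0

Claimed value: -2
Incorrect: The correct gradient is 0.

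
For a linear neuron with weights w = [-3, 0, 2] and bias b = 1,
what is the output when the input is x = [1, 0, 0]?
y = -2

y = (-3)(1) + (0)(0) + (2)(0) + 1 = -2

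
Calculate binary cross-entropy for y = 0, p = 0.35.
L = 0.4308

L = -0·log(0.35) - 1·log(0.65) = -log(0.65) = 0.4308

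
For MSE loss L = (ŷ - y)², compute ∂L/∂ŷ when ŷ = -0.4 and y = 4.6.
∂L/∂ŷ = -10.0

∂L/∂ŷ = 2(ŷ - y) = 2(-0.4 - 4.6) = 2(-5.0) = -10.0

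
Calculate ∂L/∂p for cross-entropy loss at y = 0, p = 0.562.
∂L/∂p = 2.283

∂L/∂p = -y/p + (1-y)/(1-p) = 0 + 1/0.438 = 2.283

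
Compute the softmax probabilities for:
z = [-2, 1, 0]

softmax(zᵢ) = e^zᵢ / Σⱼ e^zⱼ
p = [0.0351, 0.7054, 0.2595]

exp(z) = [0.1353, 2.718, 1]
Sum = 3.854
p = [0.0351, 0.7054, 0.2595]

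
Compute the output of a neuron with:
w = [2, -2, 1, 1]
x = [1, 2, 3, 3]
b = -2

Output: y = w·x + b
y = 2

y = (2)(1) + (-2)(2) + (1)(3) + (1)(3) + -2 = 2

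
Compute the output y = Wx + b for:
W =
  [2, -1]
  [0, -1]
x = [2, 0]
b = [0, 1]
y = [4, 1]

Wx = [2×2 + -1×0, 0×2 + -1×0]
   = [4, 0]
y = Wx + b = [4 + 0, 0 + 1] = [4, 1]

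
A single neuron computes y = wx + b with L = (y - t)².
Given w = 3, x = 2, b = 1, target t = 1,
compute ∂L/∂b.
∂L/∂b = 12

y = wx + b = (3)(2) + 1 = 7
∂L/∂y = 2(y - t) = 2(7 - 1) = 12
∂y/∂b = 1
∂L/∂b = ∂L/∂y · ∂y/∂b = 12 × 1 = 12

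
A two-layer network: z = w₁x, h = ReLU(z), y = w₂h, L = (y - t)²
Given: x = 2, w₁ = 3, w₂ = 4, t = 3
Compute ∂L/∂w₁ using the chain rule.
∂L/∂w₁ = 336

Forward pass:
z = w₁x = 3×2 = 6
h = ReLU(6) = 6
y = w₂h = 4×6 = 24

Backward pass:
∂L/∂y = 2(y - t) = 2(24 - 3) = 42
∂y/∂h = w₂ = 4
∂h/∂z = 1 (ReLU derivative)
∂z/∂w₁ = x = 2

∂L/∂w₁ = 42 × 4 × 1 × 2 = 336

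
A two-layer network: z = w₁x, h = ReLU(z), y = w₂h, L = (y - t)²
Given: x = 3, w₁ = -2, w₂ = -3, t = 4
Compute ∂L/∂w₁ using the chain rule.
∂L/∂w₁ = 0

Forward pass:
z = w₁x = -2×3 = -6
h = ReLU(-6) = 0
y = w₂h = -3×0 = 0

Backward pass:
∂L/∂y = 2(y - t) = 2(0 - 4) = -8
∂y/∂h = w₂ = -3
∂h/∂z = 0 (ReLU derivative)
∂z/∂w₁ = x = 3

∂L/∂w₁ = -8 × -3 × 0 × 3 = 0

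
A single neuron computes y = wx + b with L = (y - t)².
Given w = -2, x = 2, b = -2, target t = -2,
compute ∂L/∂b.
∂L/∂b = -8

y = wx + b = (-2)(2) + -2 = -6
∂L/∂y = 2(y - t) = 2(-6 - -2) = -8
∂y/∂b = 1
∂L/∂b = ∂L/∂y · ∂y/∂b = -8 × 1 = -8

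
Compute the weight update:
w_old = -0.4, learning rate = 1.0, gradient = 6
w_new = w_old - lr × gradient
w_new = -6.4

w_new = w - η·∂L/∂w = -0.4 - 1.0×(6) = -0.4 - (6) = -6.4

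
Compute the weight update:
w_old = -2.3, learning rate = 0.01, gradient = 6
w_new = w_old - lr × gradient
w_new = -2.36

w_new = w - η·∂L/∂w = -2.3 - 0.01×(6) = -2.3 - (0.06) = -2.36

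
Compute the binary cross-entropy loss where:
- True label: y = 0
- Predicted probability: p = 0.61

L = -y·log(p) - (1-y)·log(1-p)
L = 0.9416

L = -0·log(0.61) - 1·log(0.39) = -log(0.39) = 0.9416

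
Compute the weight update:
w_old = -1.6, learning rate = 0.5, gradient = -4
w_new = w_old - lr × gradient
w_new = 0.4

w_new = w - η·∂L/∂w = -1.6 - 0.5×(-4) = -1.6 - (-2) = 0.4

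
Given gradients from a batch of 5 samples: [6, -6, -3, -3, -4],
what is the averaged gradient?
Average gradient = -2

Average = (1/5)(6 + -6 + -3 + -3 + -4) = -10/5 = -2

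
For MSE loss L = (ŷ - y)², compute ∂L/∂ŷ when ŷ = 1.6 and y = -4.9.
∂L/∂ŷ = 13.0

∂L/∂ŷ = 2(ŷ - y) = 2(1.6 - -4.9) = 2(6.5) = 13.0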